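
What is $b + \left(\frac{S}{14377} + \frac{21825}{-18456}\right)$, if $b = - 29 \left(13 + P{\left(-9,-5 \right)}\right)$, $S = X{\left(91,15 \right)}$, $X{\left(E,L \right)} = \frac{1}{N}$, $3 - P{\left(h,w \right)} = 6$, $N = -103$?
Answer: $- \frac{2652694022157}{9110072312} \approx -291.18$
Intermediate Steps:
$P{\left(h,w \right)} = -3$ ($P{\left(h,w \right)} = 3 - 6 = -3$)
$X{\left(E,L \right)} = - \frac{1}{103}$ ($X{\left(E,L \right)} = \frac{1}{-103} = - \frac{1}{103}$)
$S = - \frac{1}{103} \approx -0.0097087$
$b = -290$ ($b = - 29 \left(13 - 3\right) = \left(-29\right) 10 = -290$)
$b + \left(\frac{S}{14377} + \frac{21825}{-18456}\right) = -290 + \left(- \frac{1}{103 \cdot 14377} + \frac{21825}{-18456}\right) = -290 + \left(\left(- \frac{1}{103}\right) \frac{1}{14377} + 21825 \left(- \frac{1}{18456}\right)\right) = -290 - \frac{10773051677}{9110072312} = - \frac{2652694022157}{9110072312}$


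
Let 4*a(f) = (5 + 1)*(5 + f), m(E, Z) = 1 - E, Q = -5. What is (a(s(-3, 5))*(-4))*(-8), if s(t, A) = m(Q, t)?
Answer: 528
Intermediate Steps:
s(t, A) = 6 (s(t, A) = 1 - 1*(-5) = 1 + 5 = 6)
a(f) = 15/2 + 3*f/2 (a(f) = ((5 + 1)*(5 + f))/4 = (6*(5 + f))/4 = (30 + 6*f)/4 = 15/2 + 3*f/2)
(a(s(-3, 5))*(-4))*(-8) = ((15/2 + (3/2)*6)*(-4))*(-8) = ((15/2 + 9)*(-4))*(-8) = ((33/2)*(-4))*(-8) = -66*(-8) = 528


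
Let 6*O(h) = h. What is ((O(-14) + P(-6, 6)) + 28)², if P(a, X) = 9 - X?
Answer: 7396/9 ≈ 821.78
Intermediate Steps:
O(h) = h/6
((O(-14) + P(-6, 6)) + 28)² = (((⅙)*(-14) + (9 - 1*6)) + 28)² = ((-7/3 + (9 - 6)) + 28)² = ((-7/3 + 3) + 28)² = (⅔ + 28)² = (86/3)² = 7396/9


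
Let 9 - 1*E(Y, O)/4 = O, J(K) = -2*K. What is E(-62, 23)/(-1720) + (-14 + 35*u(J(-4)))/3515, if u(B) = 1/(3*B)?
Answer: 105161/3627480 ≈ 0.028990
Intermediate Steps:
E(Y, O) = 36 - 4*O
u(B) = 1/(3*B) (u(B) = 1*(1/(3*B)) = 1/(3*B))
E(-62, 23)/(-1720) + (-14 + 35*u(J(-4)))/3515 = (36 - 4*23)/(-1720) + (-14 + 35*(1/(3*((-2*(-4))))))/3515 = (36 - 92)*(-1/1720) + (-14 + 35*((⅓)/8))*(1/3515) = -56*(-1/1720) + (-14 + 35*((⅓)*(⅛)))*(1/3515) = 7/215 + (-14 + 35*(1/24))*(1/3515) = 7/215 + (-14 + 35/24)*(1/3515) = 7/215 - 301/24*1/3515 = 7/215 - 301/84360 = 105161/3627480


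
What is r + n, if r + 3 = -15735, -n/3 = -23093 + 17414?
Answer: 1299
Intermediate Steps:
n = 17037 (n = -3*(-23093 + 17414) = -3*(-5679) = 17037)
r = -15738 (r = -3 - 15735 = -15738)
r + n = -15738 + 17037 = 1299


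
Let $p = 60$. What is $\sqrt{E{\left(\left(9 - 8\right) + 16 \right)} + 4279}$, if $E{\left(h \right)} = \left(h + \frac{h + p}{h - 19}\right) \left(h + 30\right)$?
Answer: $\frac{\sqrt{13074}}{2} \approx 57.171$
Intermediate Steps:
$E{\left(h \right)} = \left(30 + h\right) \left(h + \frac{60 + h}{-19 + h}\right)$ ($E{\left(h \right)} = \left(h + \frac{h + 60}{h - 19}\right) \left(h + 30\right) = \left(h + \frac{60 + h}{-19 + h}\right) \left(30 + h\right) = \left(30 + h\right) \left(h + \frac{60 + h}{-19 + h}\right)$)
$\sqrt{E{\left(\left(9 - 8\right) + 16 \right)} + 4279} = \sqrt{\frac{1800 + \left(\left(9 - 8\right) + 16\right)^{3} - 480 \left(\left(9 - 8\right) + 16\right) + 12 \left(\left(9 - 8\right) + 16\right)^{2}}{-19 + \left(\left(9 - 8\right) + 16\right)} + 4279} = \sqrt{\frac{1800 + \left(1 + 16\right)^{3} - 480 \left(1 + 16\right) + 12 \left(1 + 16\right)^{2}}{-19 + \left(1 + 16\right)} + 4279} = \sqrt{\frac{1800 + 17^{3} - 8160 + 12 \cdot 17^{2}}{-19 + 17} + 4279} = \sqrt{\frac{1800 + 4913 - 8160 + 12 \cdot 289}{-2} + 4279} = \sqrt{- \frac{1800 + 4913 - 8160 + 3468}{2} + 4279} = \sqrt{\left(- \frac{1}{2}\right) 2021 + 4279} = \sqrt{- \frac{2021}{2} + 4279} = \sqrt{\frac{6537}{2}} = \frac{\sqrt{13074}}{2}$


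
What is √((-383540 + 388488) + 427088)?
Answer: 6*√12001 ≈ 657.29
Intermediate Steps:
√((-383540 + 388488) + 427088) = √(4948 + 427088) = √432036 = 6*√12001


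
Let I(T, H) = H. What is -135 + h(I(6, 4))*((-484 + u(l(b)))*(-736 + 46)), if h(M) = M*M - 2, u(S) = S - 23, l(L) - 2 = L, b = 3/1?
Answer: 4849185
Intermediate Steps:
b = 3 (b = 3*1 = 3)
l(L) = 2 + L
u(S) = -23 + S
h(M) = -2 + M**2 (h(M) = M**2 - 2 = -2 + M**2)
-135 + h(I(6, 4))*((-484 + u(l(b)))*(-736 + 46)) = -135 + (-2 + 4**2)*((-484 + (-23 + (2 + 3)))*(-736 + 46)) = -135 + (-2 + 16)*((-484 + (-23 + 5))*(-690)) = -135 + 14*((-484 - 18)*(-690)) = -135 + 14*(-502*(-690)) = -135 + 14*346380 = -135 + 4849320 = 4849185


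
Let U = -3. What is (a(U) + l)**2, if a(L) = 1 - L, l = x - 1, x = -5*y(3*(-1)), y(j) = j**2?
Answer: 1764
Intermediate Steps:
x = -45 (x = -5*(3*(-1))**2 = -5*(-3)**2 = -5*9 = -45)
l = -46 (l = -45 - 1 = -46)
(a(U) + l)**2 = ((1 - 1*(-3)) - 46)**2 = ((1 + 3) - 46)**2 = (4 - 46)**2 = (-42)**2 = 1764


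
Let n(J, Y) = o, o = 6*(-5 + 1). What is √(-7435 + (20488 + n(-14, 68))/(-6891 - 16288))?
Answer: I*√3995047349891/23179 ≈ 86.232*I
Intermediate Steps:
o = -24 (o = 6*(-4) = -24)
n(J, Y) = -24
√(-7435 + (20488 + n(-14, 68))/(-6891 - 16288)) = √(-7435 + (20488 - 24)/(-6891 - 16288)) = √(-7435 + 20464/(-23179)) = √(-7435 + 20464*(-1/23179)) = √(-7435 - 20464/23179) = √(-172356329/23179) = I*√3995047349891/23179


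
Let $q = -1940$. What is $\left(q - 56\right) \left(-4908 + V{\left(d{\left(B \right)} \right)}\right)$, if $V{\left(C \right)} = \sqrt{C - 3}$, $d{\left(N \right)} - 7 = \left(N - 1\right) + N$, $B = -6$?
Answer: $9796368 - 5988 i \approx 9.7964 \cdot 10^{6} - 5988.0 i$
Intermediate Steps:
$d{\left(N \right)} = 6 + 2 N$ ($d{\left(N \right)} = 7 + \left(\left(N - 1\right) + N\right) = 7 + \left(\left(-1 + N\right) + N\right) = 7 + \left(-1 + 2 N\right) = 6 + 2 N$)
$V{\left(C \right)} = \sqrt{-3 + C}$
$\left(q - 56\right) \left(-4908 + V{\left(d{\left(B \right)} \right)}\right) = \left(-1940 - 56\right) \left(-4908 + \sqrt{-3 + \left(6 + 2 \left(-6\right)\right)}\right) = - 1996 \left(-4908 + \sqrt{-3 + \left(6 - 12\right)}\right) = - 1996 \left(-4908 + \sqrt{-3 - 6}\right) = - 1996 \left(-4908 + \sqrt{-9}\right) = - 1996 \left(-4908 + 3 i\right) = 9796368 - 5988 i$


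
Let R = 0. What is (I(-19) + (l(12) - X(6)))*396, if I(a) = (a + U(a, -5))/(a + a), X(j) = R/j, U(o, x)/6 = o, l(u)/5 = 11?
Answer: 23166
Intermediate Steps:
l(u) = 55 (l(u) = 5*11 = 55)
U(o, x) = 6*o
X(j) = 0 (X(j) = 0/j = 0)
I(a) = 7/2 (I(a) = (a + 6*a)/(a + a) = (7*a)/((2*a)) = (7*a)*(1/(2*a)) = 7/2)
(I(-19) + (l(12) - X(6)))*396 = (7/2 + (55 - 1*0))*396 = (7/2 + (55 + 0))*396 = (7/2 + 55)*396 = (117/2)*396 = 23166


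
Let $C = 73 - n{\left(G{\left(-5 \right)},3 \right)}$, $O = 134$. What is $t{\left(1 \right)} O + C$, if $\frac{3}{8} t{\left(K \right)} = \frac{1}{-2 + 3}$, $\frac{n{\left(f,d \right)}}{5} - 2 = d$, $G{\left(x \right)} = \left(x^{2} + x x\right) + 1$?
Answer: $\frac{1216}{3} \approx 405.33$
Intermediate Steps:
$G{\left(x \right)} = 1 + 2 x^{2}$ ($G{\left(x \right)} = \left(x^{2} + x^{2}\right) + 1 = 2 x^{2} + 1 = 1 + 2 x^{2}$)
$n{\left(f,d \right)} = 10 + 5 d$
$t{\left(K \right)} = \frac{8}{3}$ ($t{\left(K \right)} = \frac{8}{3 \left(-2 + 3\right)} = \frac{8}{3 \cdot 1} = \frac{8}{3} \cdot 1 = \frac{8}{3}$)
$C = 48$ ($C = 73 - \left(10 + 5 \cdot 3\right) = 73 - \left(10 + 15\right) = 73 - 25 = 48$)
$t{\left(1 \right)} O + C = \frac{8}{3} \cdot 134 + 48 = \frac{1072}{3} + 48 = \frac{1216}{3}$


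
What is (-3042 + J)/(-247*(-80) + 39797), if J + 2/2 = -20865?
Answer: -23908/59557 ≈ -0.40143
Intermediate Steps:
J = -20866 (J = -1 - 20865 = -20866)
(-3042 + J)/(-247*(-80) + 39797) = (-3042 - 20866)/(-247*(-80) + 39797) = -23908/(19760 + 39797) = -23908/59557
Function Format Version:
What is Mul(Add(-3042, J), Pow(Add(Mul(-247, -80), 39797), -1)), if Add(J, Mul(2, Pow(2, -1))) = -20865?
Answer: Rational(-23908, 59557) ≈ -0.40143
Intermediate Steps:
J = -20866 (J = Add(-1, -20865) = -20866)
Mul(Add(-3042, J), Pow(Add(Mul(-247, -80), 39797), -1)) = Mul(Add(-3042, -20866), Pow(Add(Mul(-247, -80), 39797), -1)) = Mul(-23908, Pow(Add(19760, 39797), -1)) = Mul(-23908, Pow(59557, -1)) = Mul(-23908, Rational(1, 59557)) = Rational(-23908, 59557)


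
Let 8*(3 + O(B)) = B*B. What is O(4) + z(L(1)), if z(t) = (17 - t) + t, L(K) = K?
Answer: 16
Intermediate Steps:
O(B) = -3 + B**2/8 (O(B) = -3 + (B*B)/8 = -3 + B**2/8)
z(t) = 17
O(4) + z(L(1)) = (-3 + (1/8)*4**2) + 17 = (-3 + (1/8)*16) + 17 = (-3 + 2) + 17 = -1 + 17 = 16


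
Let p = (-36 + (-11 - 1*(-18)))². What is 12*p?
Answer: 10092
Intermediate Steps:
p = 841 (p = (-36 + (-11 + 18))² = (-36 + 7)² = (-29)² = 841)
12*p = 12*841 = 10092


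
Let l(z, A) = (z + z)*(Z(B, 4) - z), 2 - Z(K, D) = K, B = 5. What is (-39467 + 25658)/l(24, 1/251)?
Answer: 4603/432 ≈ 10.655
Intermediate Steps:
Z(K, D) = 2 - K
l(z, A) = 2*z*(-3 - z) (l(z, A) = (z + z)*((2 - 1*5) - z) = (2*z)*((2 - 5) - z) = (2*z)*(-3 - z) = 2*z*(-3 - z))
(-39467 + 25658)/l(24, 1/251) = (-39467 + 25658)/((-2*24*(3 + 24))) = -13809/((-2*24*27)) = -13809/(-1296) = -13809*(-1/1296) = 4603/432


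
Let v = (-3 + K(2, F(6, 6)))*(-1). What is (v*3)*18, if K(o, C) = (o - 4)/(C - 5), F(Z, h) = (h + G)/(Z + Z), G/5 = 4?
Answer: 2106/17 ≈ 123.88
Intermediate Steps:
G = 20 (G = 5*4 = 20)
F(Z, h) = (20 + h)/(2*Z) (F(Z, h) = (h + 20)/(Z + Z) = (20 + h)/((2*Z)) = (20 + h)*(1/(2*Z)) = (20 + h)/(2*Z))
K(o, C) = (-4 + o)/(-5 + C)
v = 39/17 (v = (-3 + (-4 + 2)/(-5 + (1/2)*(20 + 6)/6))*(-1) = (-3 - 2/(-5 + (1/2)*(1/6)*26))*(-1) = (-3 - 2/(-5 + 13/6))*(-1) = (-3 - 2/(-17/6))*(-1) = (-3 - 6/17*(-2))*(-1) = (-3 + 12/17)*(-1) = -39/17*(-1) = 39/17 ≈ 2.2941)
(v*3)*18 = ((39/17)*3)*18 = (117/17)*18 = 2106/17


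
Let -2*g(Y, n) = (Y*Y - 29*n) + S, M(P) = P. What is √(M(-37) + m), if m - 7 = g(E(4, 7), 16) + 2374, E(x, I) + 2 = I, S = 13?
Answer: √2557 ≈ 50.567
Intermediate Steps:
E(x, I) = -2 + I
g(Y, n) = -13/2 - Y²/2 + 29*n/2 (g(Y, n) = -((Y*Y - 29*n) + 13)/2 = -((Y² - 29*n) + 13)/2 = -(13 + Y² - 29*n)/2 = -13/2 - Y²/2 + 29*n/2)
m = 2594 (m = 7 + ((-13/2 - (-2 + 7)²/2 + (29/2)*16) + 2374) = 7 + ((-13/2 - ½*5² + 232) + 2374) = 7 + ((-13/2 - ½*25 + 232) + 2374) = 7 + ((-13/2 - 25/2 + 232) + 2374) = 7 + (213 + 2374) = 7 + 2587 = 2594)
√(M(-37) + m) = √(-37 + 2594) = √2557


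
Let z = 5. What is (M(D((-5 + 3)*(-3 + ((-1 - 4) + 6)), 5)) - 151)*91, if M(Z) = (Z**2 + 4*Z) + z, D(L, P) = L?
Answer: -10374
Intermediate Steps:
M(Z) = 5 + Z**2 + 4*Z (M(Z) = (Z**2 + 4*Z) + 5 = 5 + Z**2 + 4*Z)
(M(D((-5 + 3)*(-3 + ((-1 - 4) + 6)), 5)) - 151)*91 = ((5 + ((-5 + 3)*(-3 + ((-1 - 4) + 6)))**2 + 4*((-5 + 3)*(-3 + ((-1 - 4) + 6)))) - 151)*91 = ((5 + (-2*(-3 + (-5 + 6)))**2 + 4*(-2*(-3 + (-5 + 6)))) - 151)*91 = ((5 + (-2*(-3 + 1))**2 + 4*(-2*(-3 + 1))) - 151)*91 = ((5 + (-2*(-2))**2 + 4*(-2*(-2))) - 151)*91 = ((5 + 4**2 + 4*4) - 151)*91 = ((5 + 16 + 16) - 151)*91 = (37 - 151)*91 = -114*91 = -10374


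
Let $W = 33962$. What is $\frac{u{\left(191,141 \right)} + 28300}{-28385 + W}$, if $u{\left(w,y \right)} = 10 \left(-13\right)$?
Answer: $\frac{9390}{1859} \approx 5.0511$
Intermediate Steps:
$u{\left(w,y \right)} = -130$
$\frac{u{\left(191,141 \right)} + 28300}{-28385 + W} = \frac{-130 + 28300}{-28385 + 33962} = \frac{28170}{5577} = 28170 \cdot \frac{1}{5577} = \frac{9390}{1859}$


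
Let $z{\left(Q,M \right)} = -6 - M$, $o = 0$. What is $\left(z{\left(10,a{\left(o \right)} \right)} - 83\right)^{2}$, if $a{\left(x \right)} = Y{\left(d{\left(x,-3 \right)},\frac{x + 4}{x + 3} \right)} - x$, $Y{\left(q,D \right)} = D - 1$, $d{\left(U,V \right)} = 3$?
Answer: $\frac{71824}{9} \approx 7980.4$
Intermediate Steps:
$Y{\left(q,D \right)} = -1 + D$
$a{\left(x \right)} = -1 - x + \frac{4 + x}{3 + x}$ ($a{\left(x \right)} = \left(-1 + \frac{x + 4}{x + 3}\right) - x = \left(-1 + \frac{4 + x}{3 + x}\right) - x = -1 - x + \frac{4 + x}{3 + x}$)
$\left(z{\left(10,a{\left(o \right)} \right)} - 83\right)^{2} = \left(\left(-6 - \frac{1 - 0^{2} - 0}{3 + 0}\right) - 83\right)^{2} = \left(\left(-6 - \frac{1 - 0 + 0}{3}\right) - 83\right)^{2} = \left(\left(-6 - \frac{1 + 0 + 0}{3}\right) - 83\right)^{2} = \left(\left(-6 - \frac{1}{3} \cdot 1\right) - 83\right)^{2} = \left(\left(-6 - \frac{1}{3}\right) - 83\right)^{2} = \left(- \frac{19}{3} - 83\right)^{2} = \left(- \frac{268}{3}\right)^{2} = \frac{71824}{9}$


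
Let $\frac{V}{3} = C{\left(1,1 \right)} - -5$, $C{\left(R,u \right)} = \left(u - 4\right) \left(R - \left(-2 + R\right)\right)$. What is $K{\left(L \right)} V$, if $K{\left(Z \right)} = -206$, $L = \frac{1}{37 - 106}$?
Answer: $618$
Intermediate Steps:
$L = - \frac{1}{69}$ ($L = \frac{1}{-69} = - \frac{1}{69} \approx -0.014493$)
$C{\left(R,u \right)} = -8 + 2 u$ ($C{\left(R,u \right)} = \left(-4 + u\right) 2 = -8 + 2 u$)
$V = -3$ ($V = 3 \left(\left(-8 + 2 \cdot 1\right) - -5\right) = 3 \left(\left(-8 + 2\right) + 5\right) = 3 \left(-6 + 5\right) = 3 \left(-1\right) = -3$)
$K{\left(L \right)} V = \left(-206\right) \left(-3\right) = 618$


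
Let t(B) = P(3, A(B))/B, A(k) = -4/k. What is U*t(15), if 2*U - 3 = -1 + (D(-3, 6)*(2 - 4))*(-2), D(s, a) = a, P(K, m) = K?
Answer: 13/5 ≈ 2.6000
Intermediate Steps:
t(B) = 3/B
U = 13 (U = 3/2 + (-1 + (6*(2 - 4))*(-2))/2 = 3/2 + (-1 + (6*(-2))*(-2))/2 = 3/2 + (-1 - 12*(-2))/2 = 3/2 + (-1 + 24)/2 = 3/2 + (½)*23 = 3/2 + 23/2 = 13)
U*t(15) = 13*(3/15) = 13*(3*(1/15)) = 13*(⅕) = 13/5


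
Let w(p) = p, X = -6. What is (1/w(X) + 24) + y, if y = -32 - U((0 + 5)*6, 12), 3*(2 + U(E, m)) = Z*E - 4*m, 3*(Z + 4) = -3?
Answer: 359/6 ≈ 59.833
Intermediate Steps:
Z = -5 (Z = -4 + (⅓)*(-3) = -4 - 1 = -5)
U(E, m) = -2 - 5*E/3 - 4*m/3 (U(E, m) = -2 + (-5*E - 4*m)/3 = -2 + (-5*E/3 - 4*m/3) = -2 - 5*E/3 - 4*m/3)
y = 36 (y = -32 - (-2 - 5*(0 + 5)*6/3 - 4/3*12) = -32 - (-2 - 25*6/3 - 16) = -32 - (-2 - 5/3*30 - 16) = -32 - (-2 - 50 - 16) = -32 - 1*(-68) = -32 + 68 = 36)
(1/w(X) + 24) + y = (1/(-6) + 24) + 36 = (-⅙ + 24) + 36 = 143/6 + 36 = 359/6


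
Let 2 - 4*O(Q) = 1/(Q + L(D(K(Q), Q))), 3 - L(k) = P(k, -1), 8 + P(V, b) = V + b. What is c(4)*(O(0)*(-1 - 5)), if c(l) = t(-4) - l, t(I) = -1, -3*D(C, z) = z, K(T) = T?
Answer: 115/8 ≈ 14.375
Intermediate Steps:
P(V, b) = -8 + V + b (P(V, b) = -8 + (V + b) = -8 + V + b)
D(C, z) = -z/3
L(k) = 12 - k (L(k) = 3 - (-8 + k - 1) = 3 - (-9 + k) = 3 + (9 - k) = 12 - k)
c(l) = -1 - l
O(Q) = ½ - 1/(4*(12 + 4*Q/3)) (O(Q) = ½ - 1/(4*(Q + (12 - (-1)*Q/3))) = ½ - 1/(4*(Q + (12 + Q/3))) = ½ - 1/(4*(12 + 4*Q/3)))
c(4)*(O(0)*(-1 - 5)) = (-1 - 1*4)*(((69 + 8*0)/(16*(9 + 0)))*(-1 - 5)) = (-1 - 4)*(((1/16)*(69 + 0)/9)*(-6)) = -5*(1/16)*(⅑)*69*(-6) = -115*(-6)/48 = -5*(-23/8) = 115/8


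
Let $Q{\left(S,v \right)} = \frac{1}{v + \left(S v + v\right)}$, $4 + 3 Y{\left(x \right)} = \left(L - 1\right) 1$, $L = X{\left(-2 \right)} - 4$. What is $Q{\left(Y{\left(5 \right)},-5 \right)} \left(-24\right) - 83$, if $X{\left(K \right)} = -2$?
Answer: $- \frac{2147}{25} \approx -85.88$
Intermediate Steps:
$L = -6$ ($L = -2 - 4 = -6$)
$Y{\left(x \right)} = - \frac{11}{3}$ ($Y{\left(x \right)} = - \frac{4}{3} + \frac{\left(-6 - 1\right) 1}{3} = - \frac{4}{3} + \frac{\left(-7\right) 1}{3} = - \frac{4}{3} + \frac{1}{3} \left(-7\right) = - \frac{4}{3} - \frac{7}{3} = - \frac{11}{3}$)
$Q{\left(S,v \right)} = \frac{1}{2 v + S v}$ ($Q{\left(S,v \right)} = \frac{1}{v + \left(v + S v\right)} = \frac{1}{2 v + S v}$)
$Q{\left(Y{\left(5 \right)},-5 \right)} \left(-24\right) - 83 = \frac{1}{\left(-5\right) \left(2 - \frac{11}{3}\right)} \left(-24\right) - 83 = - \frac{1}{5 \left(- \frac{5}{3}\right)} \left(-24\right) - 83 = \left(- \frac{1}{5}\right) \left(- \frac{3}{5}\right) \left(-24\right) - 83 = \frac{3}{25} \left(-24\right) - 83 = - \frac{72}{25} - 83 = - \frac{2147}{25}$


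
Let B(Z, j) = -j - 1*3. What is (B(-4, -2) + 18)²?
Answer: 289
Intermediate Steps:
B(Z, j) = -3 - j (B(Z, j) = -j - 3 = -3 - j)
(B(-4, -2) + 18)² = ((-3 - 1*(-2)) + 18)² = ((-3 + 2) + 18)² = (-1 + 18)² = 17² = 289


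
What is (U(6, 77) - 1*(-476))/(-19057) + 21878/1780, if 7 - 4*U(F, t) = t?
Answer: 104028229/8480365 ≈ 12.267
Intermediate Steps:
U(F, t) = 7/4 - t/4
(U(6, 77) - 1*(-476))/(-19057) + 21878/1780 = ((7/4 - ¼*77) - 1*(-476))/(-19057) + 21878/1780 = ((7/4 - 77/4) + 476)*(-1/19057) + 21878*(1/1780) = (-35/2 + 476)*(-1/19057) + 10939/890 = (917/2)*(-1/19057) + 10939/890 = -917/38114 + 10939/890 = 104028229/8480365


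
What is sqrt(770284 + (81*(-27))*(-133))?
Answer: sqrt(1061155) ≈ 1030.1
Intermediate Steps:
sqrt(770284 + (81*(-27))*(-133)) = sqrt(770284 - 2187*(-133)) = sqrt(770284 + 290871) = sqrt(1061155)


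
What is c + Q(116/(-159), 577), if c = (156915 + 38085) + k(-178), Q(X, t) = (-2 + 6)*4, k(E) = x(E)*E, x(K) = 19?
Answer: 191634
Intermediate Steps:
k(E) = 19*E
Q(X, t) = 16 (Q(X, t) = 4*4 = 16)
c = 191618 (c = (156915 + 38085) + 19*(-178) = 195000 - 3382 = 191618)
c + Q(116/(-159), 577) = 191618 + 16 = 191634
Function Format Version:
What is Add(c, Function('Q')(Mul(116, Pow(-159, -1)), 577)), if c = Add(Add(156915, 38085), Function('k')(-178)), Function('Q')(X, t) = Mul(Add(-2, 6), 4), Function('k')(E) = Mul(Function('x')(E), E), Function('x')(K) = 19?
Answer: 191634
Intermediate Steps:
Function('k')(E) = Mul(19, E)
Function('Q')(X, t) = 16 (Function('Q')(X, t) = Mul(4, 4) = 16)
c = 191618 (c = Add(Add(156915, 38085), Mul(19, -178)) = Add(195000, -3382) = 191618)
Add(c, Function('Q')(Mul(116, Pow(-159, -1)), 577)) = Add(191618, 16) = 191634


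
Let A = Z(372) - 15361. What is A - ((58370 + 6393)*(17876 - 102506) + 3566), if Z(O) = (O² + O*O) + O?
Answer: 5481150903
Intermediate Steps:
Z(O) = O + 2*O² (Z(O) = (O² + O²) + O = 2*O² + O = O + 2*O²)
A = 261779 (A = 372*(1 + 2*372) - 15361 = 372*(1 + 744) - 15361 = 372*745 - 15361 = 277140 - 15361 = 261779)
A - ((58370 + 6393)*(17876 - 102506) + 3566) = 261779 - ((58370 + 6393)*(17876 - 102506) + 3566) = 261779 - (64763*(-84630) + 3566) = 261779 - (-5480892690 + 3566) = 261779 - 1*(-5480889124) = 261779 + 5480889124 = 5481150903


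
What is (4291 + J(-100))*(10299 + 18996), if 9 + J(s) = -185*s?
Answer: 667398690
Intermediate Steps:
J(s) = -9 - 185*s
(4291 + J(-100))*(10299 + 18996) = (4291 + (-9 - 185*(-100)))*(10299 + 18996) = (4291 + (-9 + 18500))*29295 = (4291 + 18491)*29295 = 22782*29295 = 667398690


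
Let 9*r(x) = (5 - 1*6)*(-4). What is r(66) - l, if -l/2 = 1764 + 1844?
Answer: 64948/9 ≈ 7216.4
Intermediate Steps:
l = -7216 (l = -2*(1764 + 1844) = -2*3608 = -7216)
r(x) = 4/9 (r(x) = ((5 - 1*6)*(-4))/9 = ((5 - 6)*(-4))/9 = (-1*(-4))/9 = (⅑)*4 = 4/9)
r(66) - l = 4/9 - 1*(-7216) = 4/9 + 7216 = 64948/9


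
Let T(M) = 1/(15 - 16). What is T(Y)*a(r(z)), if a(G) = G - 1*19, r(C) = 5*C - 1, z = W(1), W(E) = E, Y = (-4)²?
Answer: 15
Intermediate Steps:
Y = 16
z = 1
r(C) = -1 + 5*C
a(G) = -19 + G (a(G) = G - 19 = -19 + G)
T(M) = -1 (T(M) = 1/(-1) = -1)
T(Y)*a(r(z)) = -(-19 + (-1 + 5*1)) = -(-19 + (-1 + 5)) = -(-19 + 4) = -1*(-15) = 15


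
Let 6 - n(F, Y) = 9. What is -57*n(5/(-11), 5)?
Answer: 171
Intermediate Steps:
n(F, Y) = -3 (n(F, Y) = 6 - 1*9 = 6 - 9 = -3)
-57*n(5/(-11), 5) = -57*(-3) = 171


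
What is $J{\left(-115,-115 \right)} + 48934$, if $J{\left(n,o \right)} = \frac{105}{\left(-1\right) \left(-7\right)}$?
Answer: $48949$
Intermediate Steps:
$J{\left(n,o \right)} = 15$ ($J{\left(n,o \right)} = \frac{105}{7} = 105 \cdot \frac{1}{7} = 15$)
$J{\left(-115,-115 \right)} + 48934 = 15 + 48934 = 48949$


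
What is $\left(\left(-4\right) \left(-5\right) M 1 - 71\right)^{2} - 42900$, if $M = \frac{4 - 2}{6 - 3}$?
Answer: $- \frac{356171}{9} \approx -39575.0$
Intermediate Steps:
$M = \frac{2}{3} \approx 0.66667$
$\left(\left(-4\right) \left(-5\right) M 1 - 71\right)^{2} - 42900 = \left(\left(-4\right) \left(-5\right) \frac{2}{3} \cdot 1 - 71\right)^{2} - 42900 = \left(20 \cdot \frac{2}{3} - 71\right)^{2} - 42900 = \left(\frac{40}{3} - 71\right)^{2} - 42900 = \left(- \frac{173}{3}\right)^{2} - 42900 = \frac{29929}{9} - 42900 = - \frac{356171}{9}$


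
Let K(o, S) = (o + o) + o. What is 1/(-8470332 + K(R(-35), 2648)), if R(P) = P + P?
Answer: -1/8470542 ≈ -1.1806e-7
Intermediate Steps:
R(P) = 2*P
K(o, S) = 3*o (K(o, S) = 2*o + o = 3*o)
1/(-8470332 + K(R(-35), 2648)) = 1/(-8470332 + 3*(2*(-35))) = 1/(-8470332 + 3*(-70)) = 1/(-8470332 - 210) = 1/(-8470542) = -1/8470542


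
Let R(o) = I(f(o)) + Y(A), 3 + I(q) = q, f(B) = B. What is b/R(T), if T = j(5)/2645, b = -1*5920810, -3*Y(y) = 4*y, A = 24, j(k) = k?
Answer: 1566054245/9257 ≈ 1.6918e+5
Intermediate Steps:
I(q) = -3 + q
Y(y) = -4*y/3
b = -5920810
T = 1/529 (T = 5/2645 = 5*(1/2645) = 1/529 ≈ 0.0018904)
R(o) = -35 + o (R(o) = (-3 + o) - 4/3*24 = (-3 + o) - 32 = -35 + o)
b/R(T) = -5920810/(-35 + 1/529) = -5920810/(-18514/529) = -5920810*(-529/18514) = 1566054245/9257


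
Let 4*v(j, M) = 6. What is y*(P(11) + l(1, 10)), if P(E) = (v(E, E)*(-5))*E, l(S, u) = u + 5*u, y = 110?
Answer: -2475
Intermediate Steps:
v(j, M) = 3/2 (v(j, M) = (¼)*6 = 3/2)
l(S, u) = 6*u
P(E) = -15*E/2 (P(E) = ((3/2)*(-5))*E = -15*E/2)
y*(P(11) + l(1, 10)) = 110*(-15/2*11 + 6*10) = 110*(-165/2 + 60) = 110*(-45/2) = -2475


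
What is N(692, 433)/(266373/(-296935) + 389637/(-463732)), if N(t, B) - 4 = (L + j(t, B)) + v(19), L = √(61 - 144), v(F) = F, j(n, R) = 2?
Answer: -3442456535500/239222546631 - 137698261420*I*√83/239222546631 ≈ -14.39 - 5.244*I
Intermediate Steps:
L = I*√83 (L = √(-83) = I*√83 ≈ 9.1104*I)
N(t, B) = 25 + I*√83 (N(t, B) = 4 + ((I*√83 + 2) + 19) = 4 + ((2 + I*√83) + 19) = 4 + (21 + I*√83) = 25 + I*√83)
N(692, 433)/(266373/(-296935) + 389637/(-463732)) = (25 + I*√83)/(266373/(-296935) + 389637/(-463732)) = (25 + I*√83)/(266373*(-1/296935) + 389637*(-1/463732)) = (25 + I*√83)/(-266373/296935 - 389637/463732) = (25 + I*√83)/(-239222546631/137698261420) = (25 + I*√83)*(-137698261420/239222546631) = -3442456535500/239222546631 - 137698261420*I*√83/239222546631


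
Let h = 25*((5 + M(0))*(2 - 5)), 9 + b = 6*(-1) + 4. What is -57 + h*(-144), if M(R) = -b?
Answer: 172743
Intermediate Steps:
b = -11 (b = -9 + (6*(-1) + 4) = -9 + (-6 + 4) = -9 - 2 = -11)
M(R) = 11 (M(R) = -1*(-11) = 11)
h = -1200 (h = 25*((5 + 11)*(2 - 5)) = 25*(16*(-3)) = 25*(-48) = -1200)
-57 + h*(-144) = -57 - 1200*(-144) = -57 + 172800 = 172743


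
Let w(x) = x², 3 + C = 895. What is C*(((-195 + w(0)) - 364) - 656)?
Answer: -1083780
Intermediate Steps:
C = 892 (C = -3 + 895 = 892)
C*(((-195 + w(0)) - 364) - 656) = 892*(((-195 + 0²) - 364) - 656) = 892*(((-195 + 0) - 364) - 656) = 892*((-195 - 364) - 656) = 892*(-559 - 656) = 892*(-1215) = -1083780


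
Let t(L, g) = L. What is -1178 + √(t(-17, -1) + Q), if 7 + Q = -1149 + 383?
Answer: -1178 + I*√790 ≈ -1178.0 + 28.107*I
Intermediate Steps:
Q = -773 (Q = -7 + (-1149 + 383) = -7 - 766 = -773)
-1178 + √(t(-17, -1) + Q) = -1178 + √(-17 - 773) = -1178 + √(-790) = -1178 + I*√790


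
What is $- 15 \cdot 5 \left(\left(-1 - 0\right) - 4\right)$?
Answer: $375$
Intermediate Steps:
$- 15 \cdot 5 \left(\left(-1 - 0\right) - 4\right) = - 15 \cdot 5 \left(\left(-1 + 0\right) - 4\right) = - 15 \cdot 5 \left(-1 - 4\right) = - 15 \cdot 5 \left(-5\right) = \left(-15\right) \left(-25\right) = 375$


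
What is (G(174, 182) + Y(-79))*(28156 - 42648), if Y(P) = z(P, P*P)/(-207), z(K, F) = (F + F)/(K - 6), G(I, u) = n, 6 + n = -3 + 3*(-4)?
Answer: 5173832396/17595 ≈ 2.9405e+5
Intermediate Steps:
n = -21 (n = -6 + (-3 + 3*(-4)) = -6 + (-3 - 12) = -6 - 15 = -21)
G(I, u) = -21
z(K, F) = 2*F/(-6 + K) (z(K, F) = (2*F)/(-6 + K) = 2*F/(-6 + K))
Y(P) = -2*P²/(207*(-6 + P)) (Y(P) = (2*(P*P)/(-6 + P))/(-207) = (2*P²/(-6 + P))*(-1/207) = -2*P²/(207*(-6 + P)))
(G(174, 182) + Y(-79))*(28156 - 42648) = (-21 - 2*(-79)²/(-1242 + 207*(-79)))*(28156 - 42648) = (-21 - 2*6241/(-1242 - 16353))*(-14492) = (-21 - 2*6241/(-17595))*(-14492) = (-21 - 2*6241*(-1/17595))*(-14492) = (-21 + 12482/17595)*(-14492) = -357013/17595*(-14492) = 5173832396/17595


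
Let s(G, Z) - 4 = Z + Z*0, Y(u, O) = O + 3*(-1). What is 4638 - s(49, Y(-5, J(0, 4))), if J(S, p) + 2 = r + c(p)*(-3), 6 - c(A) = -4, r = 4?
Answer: 4665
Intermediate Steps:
c(A) = 10 (c(A) = 6 - 1*(-4) = 6 + 4 = 10)
J(S, p) = -28 (J(S, p) = -2 + (4 + 10*(-3)) = -2 + (4 - 30) = -2 - 26 = -28)
Y(u, O) = -3 + O (Y(u, O) = O - 3 = -3 + O)
s(G, Z) = 4 + Z (s(G, Z) = 4 + (Z + Z*0) = 4 + (Z + 0) = 4 + Z)
4638 - s(49, Y(-5, J(0, 4))) = 4638 - (4 + (-3 - 28)) = 4638 - (4 - 31) = 4638 - 1*(-27) = 4638 + 27 = 4665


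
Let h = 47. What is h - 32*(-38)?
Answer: 1263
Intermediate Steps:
h - 32*(-38) = 47 - 32*(-38) = 47 + 1216 = 1263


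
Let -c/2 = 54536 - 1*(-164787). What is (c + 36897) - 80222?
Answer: -481971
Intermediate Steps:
c = -438646 (c = -2*(54536 - 1*(-164787)) = -2*(54536 + 164787) = -2*219323 = -438646)
(c + 36897) - 80222 = (-438646 + 36897) - 80222 = -401749 - 80222 = -481971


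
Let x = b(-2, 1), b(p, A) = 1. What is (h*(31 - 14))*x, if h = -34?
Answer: -578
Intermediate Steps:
x = 1
(h*(31 - 14))*x = -34*(31 - 14)*1 = -34*17*1 = -578*1 = -578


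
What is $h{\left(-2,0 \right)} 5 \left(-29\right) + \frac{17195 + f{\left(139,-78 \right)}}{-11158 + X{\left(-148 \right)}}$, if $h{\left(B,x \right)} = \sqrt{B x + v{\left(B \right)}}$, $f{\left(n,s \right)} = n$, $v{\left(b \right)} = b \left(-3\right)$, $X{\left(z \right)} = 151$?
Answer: $- \frac{1926}{1223} - 145 \sqrt{6} \approx -356.75$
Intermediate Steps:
$v{\left(b \right)} = - 3 b$
$h{\left(B,x \right)} = \sqrt{- 3 B + B x}$ ($h{\left(B,x \right)} = \sqrt{B x - 3 B} = \sqrt{- 3 B + B x}$)
$h{\left(-2,0 \right)} 5 \left(-29\right) + \frac{17195 + f{\left(139,-78 \right)}}{-11158 + X{\left(-148 \right)}} = \sqrt{- 2 \left(-3 + 0\right)} 5 \left(-29\right) + \frac{17195 + 139}{-11158 + 151} = \sqrt{\left(-2\right) \left(-3\right)} 5 \left(-29\right) + \frac{17334}{-11007} = \sqrt{6} \cdot 5 \left(-29\right) + 17334 \left(- \frac{1}{11007}\right) = 5 \sqrt{6} \left(-29\right) - \frac{1926}{1223} = - 145 \sqrt{6} - \frac{1926}{1223} = - \frac{1926}{1223} - 145 \sqrt{6}$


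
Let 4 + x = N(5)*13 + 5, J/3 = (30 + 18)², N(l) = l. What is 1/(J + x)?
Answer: 1/6978 ≈ 0.00014331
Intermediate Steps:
J = 6912 (J = 3*(30 + 18)² = 3*48² = 3*2304 = 6912)
x = 66 (x = -4 + (5*13 + 5) = -4 + (65 + 5) = -4 + 70 = 66)
1/(J + x) = 1/(6912 + 66) = 1/6978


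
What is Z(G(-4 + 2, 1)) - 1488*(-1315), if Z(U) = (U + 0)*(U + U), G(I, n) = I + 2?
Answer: 1956720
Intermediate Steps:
G(I, n) = 2 + I
Z(U) = 2*U**2 (Z(U) = U*(2*U) = 2*U**2)
Z(G(-4 + 2, 1)) - 1488*(-1315) = 2*(2 + (-4 + 2))**2 - 1488*(-1315) = 2*(2 - 2)**2 + 1956720 = 2*0**2 + 1956720 = 2*0 + 1956720 = 0 + 1956720 = 1956720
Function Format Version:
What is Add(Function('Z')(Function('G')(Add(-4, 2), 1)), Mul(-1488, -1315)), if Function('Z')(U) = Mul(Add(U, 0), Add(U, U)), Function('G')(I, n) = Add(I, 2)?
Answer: 1956720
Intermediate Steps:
Function('G')(I, n) = Add(2, I)
Function('Z')(U) = Mul(2, Pow(U, 2)) (Function('Z')(U) = Mul(U, Mul(2, U)) = Mul(2, Pow(U, 2)))
Add(Function('Z')(Function('G')(Add(-4, 2), 1)), Mul(-1488, -1315)) = Add(Mul(2, Pow(Add(2, Add(-4, 2)), 2)), Mul(-1488, -1315)) = Add(Mul(2, Pow(Add(2, -2), 2)), 1956720) = Add(Mul(2, Pow(0, 2)), 1956720) = Add(Mul(2, 0), 1956720) = Add(0, 1956720) = 1956720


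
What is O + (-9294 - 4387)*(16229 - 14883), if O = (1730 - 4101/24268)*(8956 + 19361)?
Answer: 741848462095/24268 ≈ 3.0569e+7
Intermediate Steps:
O = 1188734605863/24268 (O = (1730 - 4101*1/24268)*28317 = (1730 - 4101/24268)*28317 = (41979539/24268)*28317 = 1188734605863/24268 ≈ 4.8984e+7)
O + (-9294 - 4387)*(16229 - 14883) = 1188734605863/24268 + (-9294 - 4387)*(16229 - 14883) = 1188734605863/24268 - 13681*1346 = 1188734605863/24268 - 18414626 = 741848462095/24268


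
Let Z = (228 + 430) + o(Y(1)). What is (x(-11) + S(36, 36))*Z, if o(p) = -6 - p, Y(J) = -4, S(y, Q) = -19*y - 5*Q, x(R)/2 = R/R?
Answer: -565472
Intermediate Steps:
x(R) = 2 (x(R) = 2*(R/R) = 2*1 = 2)
Z = 656 (Z = (228 + 430) + (-6 - 1*(-4)) = 658 + (-6 + 4) = 658 - 2 = 656)
(x(-11) + S(36, 36))*Z = (2 + (-19*36 - 5*36))*656 = (2 + (-684 - 180))*656 = (2 - 864)*656 = -862*656 = -565472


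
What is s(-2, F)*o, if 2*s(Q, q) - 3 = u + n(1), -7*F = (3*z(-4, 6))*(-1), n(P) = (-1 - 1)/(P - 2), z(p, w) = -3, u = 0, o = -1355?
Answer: -6775/2 ≈ -3387.5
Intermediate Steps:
n(P) = -2/(-2 + P)
F = -9/7 (F = -3*(-3)*(-1)/7 = -(-9)*(-1)/7 = -1/7*9 = -9/7 ≈ -1.2857)
s(Q, q) = 5/2 (s(Q, q) = 3/2 + (0 - 2/(-2 + 1))/2 = 3/2 + (0 - 2/(-1))/2 = 3/2 + (0 - 2*(-1))/2 = 3/2 + (0 + 2)/2 = 3/2 + (1/2)*2 = 3/2 + 1 = 5/2)
s(-2, F)*o = (5/2)*(-1355) = -6775/2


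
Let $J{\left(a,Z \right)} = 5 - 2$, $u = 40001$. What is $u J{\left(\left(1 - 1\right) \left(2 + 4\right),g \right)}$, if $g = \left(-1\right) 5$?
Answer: $120003$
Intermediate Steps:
$g = -5$
$J{\left(a,Z \right)} = 3$ ($J{\left(a,Z \right)} = 5 - 2 = 3$)
$u J{\left(\left(1 - 1\right) \left(2 + 4\right),g \right)} = 40001 \cdot 3 = 120003$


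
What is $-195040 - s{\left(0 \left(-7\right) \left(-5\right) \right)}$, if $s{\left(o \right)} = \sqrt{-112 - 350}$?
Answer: $-195040 - i \sqrt{462} \approx -1.9504 \cdot 10^{5} - 21.494 i$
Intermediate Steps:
$s{\left(o \right)} = i \sqrt{462}$ ($s{\left(o \right)} = \sqrt{-462} = i \sqrt{462}$)
$-195040 - s{\left(0 \left(-7\right) \left(-5\right) \right)} = -195040 - i \sqrt{462}$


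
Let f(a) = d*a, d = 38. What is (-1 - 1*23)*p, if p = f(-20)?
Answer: 18240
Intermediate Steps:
f(a) = 38*a
p = -760 (p = 38*(-20) = -760)
(-1 - 1*23)*p = (-1 - 1*23)*(-760) = (-1 - 23)*(-760) = -24*(-760) = 18240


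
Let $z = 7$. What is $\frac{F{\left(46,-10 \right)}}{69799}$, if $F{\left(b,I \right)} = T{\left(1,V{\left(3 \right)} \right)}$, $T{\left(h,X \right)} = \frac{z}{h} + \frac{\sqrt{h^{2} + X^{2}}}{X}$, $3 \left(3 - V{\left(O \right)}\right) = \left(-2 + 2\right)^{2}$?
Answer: $\frac{7}{69799} + \frac{\sqrt{10}}{209397} \approx 0.00011539$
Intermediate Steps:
$V{\left(O \right)} = 3$ ($V{\left(O \right)} = 3 - \frac{\left(-2 + 2\right)^{2}}{3} = 3 - \frac{0^{2}}{3} = 3 - 0 = 3 + 0 = 3$)
$T{\left(h,X \right)} = \frac{7}{h} + \frac{\sqrt{X^{2} + h^{2}}}{X}$ ($T{\left(h,X \right)} = \frac{7}{h} + \frac{\sqrt{h^{2} + X^{2}}}{X} = \frac{7}{h} + \frac{\sqrt{X^{2} + h^{2}}}{X}$)
$F{\left(b,I \right)} = 7 + \frac{\sqrt{10}}{3}$ ($F{\left(b,I \right)} = \frac{7}{1} + \frac{\sqrt{3^{2} + 1^{2}}}{3} = 7 \cdot 1 + \frac{\sqrt{9 + 1}}{3} = 7 + \frac{\sqrt{10}}{3}$)
$\frac{F{\left(46,-10 \right)}}{69799} = \frac{7 + \frac{\sqrt{10}}{3}}{69799} = \left(7 + \frac{\sqrt{10}}{3}\right) \frac{1}{69799} = \frac{7}{69799} + \frac{\sqrt{10}}{209397}$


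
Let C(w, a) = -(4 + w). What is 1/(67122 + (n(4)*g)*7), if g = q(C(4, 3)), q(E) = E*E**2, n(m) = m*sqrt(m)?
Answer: 1/38450 ≈ 2.6008e-5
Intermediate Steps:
n(m) = m**(3/2)
C(w, a) = -4 - w
q(E) = E**3
g = -512 (g = (-4 - 1*4)**3 = (-4 - 4)**3 = (-8)**3 = -512)
1/(67122 + (n(4)*g)*7) = 1/(67122 + (4**(3/2)*(-512))*7) = 1/(67122 + (8*(-512))*7) = 1/(67122 - 4096*7) = 1/(67122 - 28672) = 1/38450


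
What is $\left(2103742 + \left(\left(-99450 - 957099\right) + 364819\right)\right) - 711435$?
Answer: $700577$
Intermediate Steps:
$\left(2103742 + \left(\left(-99450 - 957099\right) + 364819\right)\right) - 711435 = \left(2103742 + \left(-1056549 + 364819\right)\right) - 711435 = \left(2103742 - 691730\right) - 711435 = 1412012 - 711435 = 700577$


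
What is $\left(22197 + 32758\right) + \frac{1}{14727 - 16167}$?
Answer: $\frac{79135199}{1440} \approx 54955.0$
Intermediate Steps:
$\left(22197 + 32758\right) + \frac{1}{14727 - 16167} = 54955 + \frac{1}{-1440} = 54955 - \frac{1}{1440} = \frac{79135199}{1440}$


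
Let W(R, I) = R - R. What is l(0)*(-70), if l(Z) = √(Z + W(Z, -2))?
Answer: 0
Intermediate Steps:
W(R, I) = 0
l(Z) = √Z (l(Z) = √(Z + 0) = √Z)
l(0)*(-70) = √0*(-70) = 0*(-70) = 0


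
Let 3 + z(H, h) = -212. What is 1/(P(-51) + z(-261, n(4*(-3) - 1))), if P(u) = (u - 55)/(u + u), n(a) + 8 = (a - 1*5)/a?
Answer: -51/10912 ≈ -0.0046738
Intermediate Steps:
n(a) = -8 + (-5 + a)/a (n(a) = -8 + (a - 1*5)/a = -8 + (a - 5)/a = -8 + (-5 + a)/a)
z(H, h) = -215 (z(H, h) = -3 - 212 = -215)
P(u) = (-55 + u)/(2*u) (P(u) = (-55 + u)/((2*u)) = (-55 + u)*(1/(2*u)) = (-55 + u)/(2*u))
1/(P(-51) + z(-261, n(4*(-3) - 1))) = 1/((½)*(-55 - 51)/(-51) - 215) = 1/((½)*(-1/51)*(-106) - 215) = 1/(53/51 - 215) = 1/(-10912/51) = -51/10912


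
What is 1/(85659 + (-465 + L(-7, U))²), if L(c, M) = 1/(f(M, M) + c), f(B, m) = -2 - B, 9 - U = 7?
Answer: 121/36538195 ≈ 3.3116e-6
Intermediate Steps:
U = 2 (U = 9 - 1*7 = 9 - 7 = 2)
L(c, M) = 1/(-2 + c - M) (L(c, M) = 1/((-2 - M) + c) = 1/(-2 + c - M))
1/(85659 + (-465 + L(-7, U))²) = 1/(85659 + (-465 + 1/(-2 - 7 - 1*2))²) = 1/(85659 + (-465 + 1/(-2 - 7 - 2))²) = 1/(85659 + (-465 + 1/(-11))²) = 1/(85659 + (-465 - 1/11)²) = 1/(85659 + (-5116/11)²) = 1/(85659 + 26173456/121) = 1/(36538195/121) = 121/36538195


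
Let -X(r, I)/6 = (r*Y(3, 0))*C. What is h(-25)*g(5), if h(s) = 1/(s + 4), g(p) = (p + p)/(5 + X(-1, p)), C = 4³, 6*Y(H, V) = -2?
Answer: 10/2583 ≈ 0.0038715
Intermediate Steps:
Y(H, V) = -⅓ (Y(H, V) = (⅙)*(-2) = -⅓)
C = 64
X(r, I) = 128*r (X(r, I) = -6*r*(-⅓)*64 = -6*(-r/3)*64 = -(-128)*r = 128*r)
g(p) = -2*p/123 (g(p) = (p + p)/(5 + 128*(-1)) = (2*p)/(5 - 128) = (2*p)/(-123) = (2*p)*(-1/123) = -2*p/123)
h(s) = 1/(4 + s)
h(-25)*g(5) = (-2/123*5)/(4 - 25) = -10/123/(-21) = -1/21*(-10/123) = 10/2583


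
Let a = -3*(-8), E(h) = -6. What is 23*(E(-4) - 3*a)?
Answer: -1794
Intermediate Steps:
a = 24
23*(E(-4) - 3*a) = 23*(-6 - 3*24) = 23*(-6 - 72) = 23*(-78) = -1794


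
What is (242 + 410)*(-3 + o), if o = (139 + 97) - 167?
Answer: 43032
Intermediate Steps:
o = 69 (o = 236 - 167 = 69)
(242 + 410)*(-3 + o) = (242 + 410)*(-3 + 69) = 652*66 = 43032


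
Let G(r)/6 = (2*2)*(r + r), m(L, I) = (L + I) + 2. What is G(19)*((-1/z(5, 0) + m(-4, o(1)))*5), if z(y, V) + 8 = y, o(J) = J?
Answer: -3040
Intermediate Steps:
z(y, V) = -8 + y
m(L, I) = 2 + I + L (m(L, I) = (I + L) + 2 = 2 + I + L)
G(r) = 48*r (G(r) = 6*((2*2)*(r + r)) = 6*(4*(2*r)) = 6*(8*r) = 48*r)
G(19)*((-1/z(5, 0) + m(-4, o(1)))*5) = (48*19)*((-1/(-8 + 5) + (2 + 1 - 4))*5) = 912*((-1/(-3) - 1)*5) = 912*((-1*(-⅓) - 1)*5) = 912*((⅓ - 1)*5) = 912*(-⅔*5) = 912*(-10/3) = -3040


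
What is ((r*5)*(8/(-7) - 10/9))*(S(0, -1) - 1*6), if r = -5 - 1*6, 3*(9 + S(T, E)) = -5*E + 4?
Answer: -31240/21 ≈ -1487.6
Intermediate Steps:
S(T, E) = -23/3 - 5*E/3 (S(T, E) = -9 + (-5*E + 4)/3 = -9 + (4 - 5*E)/3 = -9 + (4/3 - 5*E/3) = -23/3 - 5*E/3)
r = -11 (r = -5 - 6 = -11)
((r*5)*(8/(-7) - 10/9))*(S(0, -1) - 1*6) = ((-11*5)*(8/(-7) - 10/9))*((-23/3 - 5/3*(-1)) - 1*6) = (-55*(8*(-1/7) - 10*1/9))*((-23/3 + 5/3) - 6) = (-55*(-8/7 - 10/9))*(-6 - 6) = -55*(-142/63)*(-12) = (7810/63)*(-12) = -31240/21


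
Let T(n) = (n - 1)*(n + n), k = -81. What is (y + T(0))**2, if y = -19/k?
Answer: 361/6561 ≈ 0.055022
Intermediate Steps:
T(n) = 2*n*(-1 + n) (T(n) = (-1 + n)*(2*n) = 2*n*(-1 + n))
y = 19/81 (y = -19/(-81) = -19*(-1/81) = 19/81 ≈ 0.23457)
(y + T(0))**2 = (19/81 + 2*0*(-1 + 0))**2 = (19/81 + 2*0*(-1))**2 = (19/81 + 0)**2 = (19/81)**2 = 361/6561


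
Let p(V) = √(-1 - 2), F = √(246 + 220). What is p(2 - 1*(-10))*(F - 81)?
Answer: I*√3*(-81 + √466) ≈ -102.91*I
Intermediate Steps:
F = √466 ≈ 21.587
p(V) = I*√3 (p(V) = √(-3) = I*√3)
p(2 - 1*(-10))*(F - 81) = (I*√3)*(√466 - 81) = (I*√3)*(-81 + √466) = I*√3*(-81 + √466)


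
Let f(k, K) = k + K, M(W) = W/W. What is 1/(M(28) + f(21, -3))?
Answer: 1/19 ≈ 0.052632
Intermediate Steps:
M(W) = 1
f(k, K) = K + k
1/(M(28) + f(21, -3)) = 1/(1 + (-3 + 21)) = 1/(1 + 18) = 1/19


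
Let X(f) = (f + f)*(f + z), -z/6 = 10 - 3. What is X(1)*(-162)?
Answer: 13284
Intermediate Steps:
z = -42 (z = -6*(10 - 3) = -6*7 = -42)
X(f) = 2*f*(-42 + f) (X(f) = (f + f)*(f - 42) = (2*f)*(-42 + f) = 2*f*(-42 + f))
X(1)*(-162) = (2*1*(-42 + 1))*(-162) = (2*1*(-41))*(-162) = -82*(-162) = 13284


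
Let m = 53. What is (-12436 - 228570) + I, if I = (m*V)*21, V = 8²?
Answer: -169774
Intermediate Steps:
V = 64
I = 71232 (I = (53*64)*21 = 3392*21 = 71232)
(-12436 - 228570) + I = (-12436 - 228570) + 71232 = -241006 + 71232 = -169774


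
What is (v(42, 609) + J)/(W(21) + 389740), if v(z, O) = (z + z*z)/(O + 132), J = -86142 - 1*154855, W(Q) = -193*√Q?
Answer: -1784579196860/2886033222049 - 11488451801*√21/37518431886637 ≈ -0.61975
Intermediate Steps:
J = -240997 (J = -86142 - 154855 = -240997)
v(z, O) = (z + z²)/(132 + O)
(v(42, 609) + J)/(W(21) + 389740) = (42*(1 + 42)/(132 + 609) - 240997)/(-193*√21 + 389740) = (42*43/741 - 240997)/(389740 - 193*√21) = (42*(1/741)*43 - 240997)/(389740 - 193*√21) = (602/247 - 240997)/(389740 - 193*√21) = -59525657/(247*(389740 - 193*√21))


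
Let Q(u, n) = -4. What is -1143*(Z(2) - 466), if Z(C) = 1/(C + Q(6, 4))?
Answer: 1066419/2 ≈ 5.3321e+5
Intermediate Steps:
Z(C) = 1/(-4 + C) (Z(C) = 1/(C - 4) = 1/(-4 + C))
-1143*(Z(2) - 466) = -1143*(1/(-4 + 2) - 466) = -1143*(1/(-2) - 466) = -1143*(-½ - 466) = -1143*(-933/2) = 1066419/2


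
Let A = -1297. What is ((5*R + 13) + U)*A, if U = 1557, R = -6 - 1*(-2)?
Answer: -2010350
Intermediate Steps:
R = -4 (R = -6 + 2 = -4)
((5*R + 13) + U)*A = ((5*(-4) + 13) + 1557)*(-1297) = ((-20 + 13) + 1557)*(-1297) = (-7 + 1557)*(-1297) = 1550*(-1297) = -2010350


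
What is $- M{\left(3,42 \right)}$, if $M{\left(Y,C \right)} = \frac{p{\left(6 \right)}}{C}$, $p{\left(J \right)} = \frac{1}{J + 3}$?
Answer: $- \frac{1}{378} \approx -0.0026455$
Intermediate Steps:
$p{\left(J \right)} = \frac{1}{3 + J}$
$M{\left(Y,C \right)} = \frac{1}{9 C}$ ($M{\left(Y,C \right)} = \frac{1}{\left(3 + 6\right) C} = \frac{1}{9 C}$)
$- M{\left(3,42 \right)} = - \frac{1}{9 \cdot 42} = \left(-1\right) \frac{1}{378} = - \frac{1}{378}$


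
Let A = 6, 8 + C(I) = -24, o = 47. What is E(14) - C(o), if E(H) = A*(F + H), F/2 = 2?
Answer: 140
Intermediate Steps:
C(I) = -32 (C(I) = -8 - 24 = -32)
F = 4 (F = 2*2 = 4)
E(H) = 24 + 6*H (E(H) = 6*(4 + H) = 24 + 6*H)
E(14) - C(o) = (24 + 6*14) - 1*(-32) = (24 + 84) + 32 = 108 + 32 = 140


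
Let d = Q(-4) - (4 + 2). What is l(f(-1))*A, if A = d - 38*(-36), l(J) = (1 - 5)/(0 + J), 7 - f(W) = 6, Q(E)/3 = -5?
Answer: -5388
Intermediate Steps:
Q(E) = -15 (Q(E) = 3*(-5) = -15)
f(W) = 1 (f(W) = 7 - 1*6 = 7 - 6 = 1)
l(J) = -4/J
d = -21 (d = -15 - (4 + 2) = -15 - 1*6 = -15 - 6 = -21)
A = 1347 (A = -21 - 38*(-36) = -21 + 1368 = 1347)
l(f(-1))*A = -4/1*1347 = -4*1*1347 = -4*1347 = -5388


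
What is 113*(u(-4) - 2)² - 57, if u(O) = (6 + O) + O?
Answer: 1751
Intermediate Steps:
u(O) = 6 + 2*O
113*(u(-4) - 2)² - 57 = 113*((6 + 2*(-4)) - 2)² - 57 = 113*((6 - 8) - 2)² - 57 = 113*(-2 - 2)² - 57 = 113*(-4)² - 57 = 113*16 - 57 = 1808 - 57 = 1751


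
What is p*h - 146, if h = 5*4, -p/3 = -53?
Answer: 3034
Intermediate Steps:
p = 159 (p = -3*(-53) = 159)
h = 20
p*h - 146 = 159*20 - 146 = 3180 - 146 = 3034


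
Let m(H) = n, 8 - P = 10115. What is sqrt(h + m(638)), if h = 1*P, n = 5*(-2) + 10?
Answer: 3*I*sqrt(1123) ≈ 100.53*I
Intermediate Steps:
P = -10107 (P = 8 - 1*10115 = 8 - 10115 = -10107)
n = 0 (n = -10 + 10 = 0)
m(H) = 0
h = -10107 (h = 1*(-10107) = -10107)
sqrt(h + m(638)) = sqrt(-10107 + 0) = sqrt(-10107) = 3*I*sqrt(1123)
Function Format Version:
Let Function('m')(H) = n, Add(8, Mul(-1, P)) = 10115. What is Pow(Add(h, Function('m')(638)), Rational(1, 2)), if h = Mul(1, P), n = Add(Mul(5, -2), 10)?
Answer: Mul(3, I, Pow(1123, Rational(1, 2))) ≈ Mul(100.53, I)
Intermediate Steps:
P = -10107 (P = Add(8, Mul(-1, 10115)) = Add(8, -10115) = -10107)
n = 0 (n = Add(-10, 10) = 0)
Function('m')(H) = 0
h = -10107 (h = Mul(1, -10107) = -10107)
Pow(Add(h, Function('m')(638)), Rational(1, 2)) = Pow(Add(-10107, 0), Rational(1, 2)) = Pow(-10107, Rational(1, 2)) = Mul(3, I, Pow(1123, Rational(1, 2)))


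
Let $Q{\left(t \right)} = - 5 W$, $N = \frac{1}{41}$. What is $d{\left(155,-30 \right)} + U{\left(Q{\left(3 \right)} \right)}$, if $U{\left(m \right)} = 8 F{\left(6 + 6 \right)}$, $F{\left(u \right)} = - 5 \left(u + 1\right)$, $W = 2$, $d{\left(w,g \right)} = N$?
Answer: $- \frac{21319}{41} \approx -519.98$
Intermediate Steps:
$N = \frac{1}{41} \approx 0.02439$
$d{\left(w,g \right)} = \frac{1}{41}$
$F{\left(u \right)} = -5 - 5 u$ ($F{\left(u \right)} = - 5 \left(1 + u\right) = -5 - 5 u$)
$Q{\left(t \right)} = -10$ ($Q{\left(t \right)} = \left(-5\right) 2 = -10$)
$U{\left(m \right)} = -520$ ($U{\left(m \right)} = 8 \left(-5 - 5 \left(6 + 6\right)\right) = 8 \left(-5 - 60\right) = 8 \left(-65\right) = -520$)
$d{\left(155,-30 \right)} + U{\left(Q{\left(3 \right)} \right)} = \frac{1}{41} - 520 = - \frac{21319}{41}$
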